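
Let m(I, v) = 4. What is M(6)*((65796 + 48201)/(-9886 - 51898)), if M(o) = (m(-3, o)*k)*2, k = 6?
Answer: -683982/7723 ≈ -88.564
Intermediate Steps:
M(o) = 48 (M(o) = (4*6)*2 = 24*2 = 48)
M(6)*((65796 + 48201)/(-9886 - 51898)) = 48*((65796 + 48201)/(-9886 - 51898)) = 48*(113997/(-61784)) = 48*(113997*(-1/61784)) = 48*(-113997/61784) = -683982/7723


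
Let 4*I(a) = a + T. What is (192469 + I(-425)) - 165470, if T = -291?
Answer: 26820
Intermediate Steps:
I(a) = -291/4 + a/4 (I(a) = (a - 291)/4 = (-291 + a)/4 = -291/4 + a/4)
(192469 + I(-425)) - 165470 = (192469 + (-291/4 + (¼)*(-425))) - 165470 = (192469 + (-291/4 - 425/4)) - 165470 = (192469 - 179) - 165470 = 192290 - 165470 = 26820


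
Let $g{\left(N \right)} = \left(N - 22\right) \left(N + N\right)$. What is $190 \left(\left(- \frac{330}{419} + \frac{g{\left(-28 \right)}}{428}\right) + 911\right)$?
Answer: $\frac{7809162070}{44833} \approx 1.7418 \cdot 10^{5}$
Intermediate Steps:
$g{\left(N \right)} = 2 N \left(-22 + N\right)$ ($g{\left(N \right)} = \left(-22 + N\right) 2 N = 2 N \left(-22 + N\right)$)
$190 \left(\left(- \frac{330}{419} + \frac{g{\left(-28 \right)}}{428}\right) + 911\right) = 190 \left(\left(- \frac{330}{419} + \frac{2 \left(-28\right) \left(-22 - 28\right)}{428}\right) + 911\right) = 190 \left(\left(\left(-330\right) \frac{1}{419} + 2 \left(-28\right) \left(-50\right) \frac{1}{428}\right) + 911\right) = 190 \left(\left(- \frac{330}{419} + 2800 \cdot \frac{1}{428}\right) + 911\right) = 190 \left(\left(- \frac{330}{419} + \frac{700}{107}\right) + 911\right) = 190 \left(\frac{257990}{44833} + 911\right) = 190 \cdot \frac{41100853}{44833} = \frac{7809162070}{44833}$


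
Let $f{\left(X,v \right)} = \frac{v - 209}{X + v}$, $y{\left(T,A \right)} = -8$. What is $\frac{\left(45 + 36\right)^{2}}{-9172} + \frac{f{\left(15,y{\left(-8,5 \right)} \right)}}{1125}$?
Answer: $- \frac{7665457}{10318500} \approx -0.74288$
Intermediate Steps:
$f{\left(X,v \right)} = \frac{-209 + v}{X + v}$
$\frac{\left(45 + 36\right)^{2}}{-9172} + \frac{f{\left(15,y{\left(-8,5 \right)} \right)}}{1125} = \frac{\left(45 + 36\right)^{2}}{-9172} + \frac{\frac{1}{15 - 8} \left(-209 - 8\right)}{1125} = 81^{2} \left(- \frac{1}{9172}\right) + \frac{1}{7} \left(-217\right) \frac{1}{1125} = 6561 \left(- \frac{1}{9172}\right) + \frac{1}{7} \left(-217\right) \frac{1}{1125} = - \frac{6561}{9172} - \frac{31}{1125} = - \frac{7665457}{10318500}$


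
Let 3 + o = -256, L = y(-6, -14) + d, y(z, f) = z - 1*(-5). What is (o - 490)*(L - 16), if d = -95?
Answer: 83888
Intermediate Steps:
y(z, f) = 5 + z (y(z, f) = z + 5 = 5 + z)
L = -96 (L = (5 - 6) - 95 = -1 - 95 = -96)
o = -259 (o = -3 - 256 = -259)
(o - 490)*(L - 16) = (-259 - 490)*(-96 - 16) = -749*(-112) = 83888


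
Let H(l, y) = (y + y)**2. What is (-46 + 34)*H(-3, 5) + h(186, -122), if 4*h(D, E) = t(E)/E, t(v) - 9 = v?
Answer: -585487/488 ≈ -1199.8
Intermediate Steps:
H(l, y) = 4*y**2 (H(l, y) = (2*y)**2 = 4*y**2)
t(v) = 9 + v
h(D, E) = (9 + E)/(4*E) (h(D, E) = ((9 + E)/E)/4 = (9 + E)/(4*E))
(-46 + 34)*H(-3, 5) + h(186, -122) = (-46 + 34)*(4*5**2) + (1/4)*(9 - 122)/(-122) = -48*25 + (1/4)*(-1/122)*(-113) = -12*100 + 113/488 = -1200 + 113/488 = -585487/488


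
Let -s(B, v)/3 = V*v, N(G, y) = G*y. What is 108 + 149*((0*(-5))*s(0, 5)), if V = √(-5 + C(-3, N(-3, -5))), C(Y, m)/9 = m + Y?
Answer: 108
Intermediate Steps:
C(Y, m) = 9*Y + 9*m (C(Y, m) = 9*(m + Y) = 9*(Y + m) = 9*Y + 9*m)
V = √103 (V = √(-5 + (9*(-3) + 9*(-3*(-5)))) = √(-5 + (-27 + 9*15)) = √(-5 + (-27 + 135)) = √(-5 + 108) = √103 ≈ 10.149)
s(B, v) = -3*v*√103 (s(B, v) = -3*√103*v = -3*v*√103)
108 + 149*((0*(-5))*s(0, 5)) = 108 + 149*((0*(-5))*(-3*5*√103)) = 108 + 149*(0*(-15*√103)) = 108 + 149*0 = 108 + 0 = 108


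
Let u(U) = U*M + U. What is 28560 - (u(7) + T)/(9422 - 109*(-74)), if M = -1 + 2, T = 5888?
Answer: 249725689/8744 ≈ 28560.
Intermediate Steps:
M = 1
u(U) = 2*U (u(U) = U*1 + U = U + U = 2*U)
28560 - (u(7) + T)/(9422 - 109*(-74)) = 28560 - (2*7 + 5888)/(9422 - 109*(-74)) = 28560 - (14 + 5888)/(9422 + 8066) = 28560 - 5902/17488 = 28560 - 1*2951/8744 = 28560 - 2951/8744 = 249725689/8744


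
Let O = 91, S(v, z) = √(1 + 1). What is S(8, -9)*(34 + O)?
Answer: 125*√2 ≈ 176.78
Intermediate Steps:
S(v, z) = √2
S(8, -9)*(34 + O) = √2*(34 + 91) = √2*125 = 125*√2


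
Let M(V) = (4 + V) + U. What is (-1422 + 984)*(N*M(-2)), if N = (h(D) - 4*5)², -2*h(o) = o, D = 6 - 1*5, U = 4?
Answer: -1104417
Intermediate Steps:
D = 1 (D = 6 - 5 = 1)
M(V) = 8 + V (M(V) = (4 + V) + 4 = 8 + V)
h(o) = -o/2
N = 1681/4 (N = (-½*1 - 4*5)² = (-½ - 20)² = (-41/2)² = 1681/4 ≈ 420.25)
(-1422 + 984)*(N*M(-2)) = (-1422 + 984)*(1681*(8 - 2)/4) = -368139*6/2 = -438*5043/2 = -1104417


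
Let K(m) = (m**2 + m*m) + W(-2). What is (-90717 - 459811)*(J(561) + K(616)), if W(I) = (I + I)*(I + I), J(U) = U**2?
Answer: -591073836672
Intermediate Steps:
W(I) = 4*I**2 (W(I) = (2*I)*(2*I) = 4*I**2)
K(m) = 16 + 2*m**2 (K(m) = (m**2 + m*m) + 4*(-2)**2 = (m**2 + m**2) + 4*4 = 2*m**2 + 16 = 16 + 2*m**2)
(-90717 - 459811)*(J(561) + K(616)) = (-90717 - 459811)*(561**2 + (16 + 2*616**2)) = -550528*(314721 + (16 + 2*379456)) = -550528*(314721 + (16 + 758912)) = -550528*(314721 + 758928) = -550528*1073649 = -591073836672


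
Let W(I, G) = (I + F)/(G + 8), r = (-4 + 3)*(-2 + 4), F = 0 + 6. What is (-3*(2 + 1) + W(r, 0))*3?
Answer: -51/2 ≈ -25.500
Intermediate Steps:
F = 6
r = -2 (r = -1*2 = -2)
W(I, G) = (6 + I)/(8 + G) (W(I, G) = (I + 6)/(G + 8) = (6 + I)/(8 + G))
(-3*(2 + 1) + W(r, 0))*3 = (-3*(2 + 1) + (6 - 2)/(8 + 0))*3 = (-3*3 + 4/8)*3 = (-9 + (⅛)*4)*3 = (-9 + ½)*3 = -17/2*3 = -51/2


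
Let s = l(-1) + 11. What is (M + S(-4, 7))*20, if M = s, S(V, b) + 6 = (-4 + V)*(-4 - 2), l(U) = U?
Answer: 1040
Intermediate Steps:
S(V, b) = 18 - 6*V (S(V, b) = -6 + (-4 + V)*(-4 - 2) = -6 + (-4 + V)*(-6) = -6 + (24 - 6*V) = 18 - 6*V)
s = 10 (s = -1 + 11 = 10)
M = 10
(M + S(-4, 7))*20 = (10 + (18 - 6*(-4)))*20 = (10 + (18 + 24))*20 = (10 + 42)*20 = 52*20 = 1040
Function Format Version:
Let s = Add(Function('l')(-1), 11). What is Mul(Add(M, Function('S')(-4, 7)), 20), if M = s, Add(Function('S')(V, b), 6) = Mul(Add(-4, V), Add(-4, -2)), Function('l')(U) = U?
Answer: 1040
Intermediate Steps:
Function('S')(V, b) = Add(18, Mul(-6, V)) (Function('S')(V, b) = Add(-6, Mul(Add(-4, V), Add(-4, -2))) = Add(-6, Mul(Add(-4, V), -6)) = Add(-6, Add(24, Mul(-6, V))) = Add(18, Mul(-6, V)))
s = 10 (s = Add(-1, 11) = 10)
M = 10
Mul(Add(M, Function('S')(-4, 7)), 20) = Mul(Add(10, Add(18, Mul(-6, -4))), 20) = Mul(Add(10, Add(18, 24)), 20) = Mul(Add(10, 42), 20) = Mul(52, 20) = 1040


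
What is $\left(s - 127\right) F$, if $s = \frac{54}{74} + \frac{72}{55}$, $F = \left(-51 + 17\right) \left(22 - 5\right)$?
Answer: $\frac{146983088}{2035} \approx 72228.0$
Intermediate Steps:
$F = -578$ ($F = \left(-34\right) 17 = -578$)
$s = \frac{4149}{2035}$ ($s = 54 \cdot \frac{1}{74} + 72 \cdot \frac{1}{55} = \frac{27}{37} + \frac{72}{55} = \frac{4149}{2035} \approx 2.0388$)
$\left(s - 127\right) F = \left(\frac{4149}{2035} - 127\right) \left(-578\right) = \left(- \frac{254296}{2035}\right) \left(-578\right) = \frac{146983088}{2035}$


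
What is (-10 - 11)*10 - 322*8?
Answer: -2786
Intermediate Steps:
(-10 - 11)*10 - 322*8 = -21*10 - 2576 = -210 - 2576 = -2786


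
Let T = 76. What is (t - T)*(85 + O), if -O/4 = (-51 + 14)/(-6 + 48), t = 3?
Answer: -135707/21 ≈ -6462.2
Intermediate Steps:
O = 74/21 (O = -4*(-51 + 14)/(-6 + 48) = -(-148)/42 = -4*(-37/42) = 74/21 ≈ 3.5238)
(t - T)*(85 + O) = (3 - 1*76)*(85 + 74/21) = (3 - 76)*(1859/21) = -73*1859/21 = -135707/21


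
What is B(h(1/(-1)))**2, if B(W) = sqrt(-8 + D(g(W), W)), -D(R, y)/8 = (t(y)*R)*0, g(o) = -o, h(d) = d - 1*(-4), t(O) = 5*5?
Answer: -8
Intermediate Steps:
t(O) = 25
h(d) = 4 + d (h(d) = d + 4 = 4 + d)
D(R, y) = 0 (D(R, y) = -8*25*R*0 = -8*0 = 0)
B(W) = 2*I*sqrt(2) (B(W) = sqrt(-8 + 0) = sqrt(-8) = 2*I*sqrt(2))
B(h(1/(-1)))**2 = (2*I*sqrt(2))**2 = -8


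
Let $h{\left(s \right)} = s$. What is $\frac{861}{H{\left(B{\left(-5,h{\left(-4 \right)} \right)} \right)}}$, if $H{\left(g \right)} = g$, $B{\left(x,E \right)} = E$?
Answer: $- \frac{861}{4} \approx -215.25$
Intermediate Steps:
$\frac{861}{H{\left(B{\left(-5,h{\left(-4 \right)} \right)} \right)}} = \frac{861}{-4} = 861 \left(- \frac{1}{4}\right) = - \frac{861}{4}$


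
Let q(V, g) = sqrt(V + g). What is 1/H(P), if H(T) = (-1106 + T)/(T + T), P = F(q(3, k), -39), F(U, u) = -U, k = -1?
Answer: -2/611617 + 1106*sqrt(2)/611617 ≈ 0.0025541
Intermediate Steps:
P = -sqrt(2) (P = -sqrt(3 - 1) = -sqrt(2) ≈ -1.4142)
H(T) = (-1106 + T)/(2*T) (H(T) = (-1106 + T)/((2*T)) = (-1106 + T)*(1/(2*T)) = (-1106 + T)/(2*T))
1/H(P) = 1/((-1106 - sqrt(2))/(2*((-sqrt(2))))) = 1/((-sqrt(2)/2)*(-1106 - sqrt(2))/2) = 1/(-sqrt(2)*(-1106 - sqrt(2))/4) = -2*sqrt(2)/(-1106 - sqrt(2))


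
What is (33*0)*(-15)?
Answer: 0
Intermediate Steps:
(33*0)*(-15) = 0*(-15) = 0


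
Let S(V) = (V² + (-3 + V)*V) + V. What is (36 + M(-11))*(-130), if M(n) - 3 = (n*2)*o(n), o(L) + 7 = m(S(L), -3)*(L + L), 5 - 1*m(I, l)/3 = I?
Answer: 48863750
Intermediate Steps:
S(V) = V + V² + V*(-3 + V) (S(V) = (V² + V*(-3 + V)) + V = V + V² + V*(-3 + V))
m(I, l) = 15 - 3*I
o(L) = -7 + 2*L*(15 - 6*L*(-1 + L)) (o(L) = -7 + (15 - 6*L*(-1 + L))*(L + L) = -7 + (15 - 6*L*(-1 + L))*(2*L) = -7 + 2*L*(15 - 6*L*(-1 + L)))
M(n) = 3 + 2*n*(-7 - 6*n*(-5 + 2*n*(-1 + n))) (M(n) = 3 + (n*2)*(-7 - 6*n*(-5 + 2*n*(-1 + n))) = 3 + (2*n)*(-7 - 6*n*(-5 + 2*n*(-1 + n))) = 3 + 2*n*(-7 - 6*n*(-5 + 2*n*(-1 + n))))
(36 + M(-11))*(-130) = (36 + (3 - 2*(-11)*(7 + 6*(-11)*(-5 + 2*(-11)*(-1 - 11)))))*(-130) = (36 + (3 - 2*(-11)*(7 + 6*(-11)*(-5 + 2*(-11)*(-12)))))*(-130) = (36 + (3 - 2*(-11)*(7 + 6*(-11)*(-5 + 264))))*(-130) = (36 + (3 - 2*(-11)*(7 + 6*(-11)*259)))*(-130) = (36 + (3 - 2*(-11)*(7 - 17094)))*(-130) = (36 + (3 - 2*(-11)*(-17087)))*(-130) = (36 + (3 - 375914))*(-130) = (36 - 375911)*(-130) = -375875*(-130) = 48863750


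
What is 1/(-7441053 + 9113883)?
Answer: 1/1672830 ≈ 5.9779e-7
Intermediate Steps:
1/(-7441053 + 9113883) = 1/1672830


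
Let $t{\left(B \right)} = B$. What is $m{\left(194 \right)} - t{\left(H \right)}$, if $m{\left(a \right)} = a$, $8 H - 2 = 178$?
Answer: $\frac{343}{2} \approx 171.5$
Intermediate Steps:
$H = \frac{45}{2}$ ($H = \frac{1}{4} + \frac{1}{8} \cdot 178 = \frac{1}{4} + \frac{89}{4} = \frac{45}{2} \approx 22.5$)
$m{\left(194 \right)} - t{\left(H \right)} = 194 - \frac{45}{2} = \frac{343}{2}$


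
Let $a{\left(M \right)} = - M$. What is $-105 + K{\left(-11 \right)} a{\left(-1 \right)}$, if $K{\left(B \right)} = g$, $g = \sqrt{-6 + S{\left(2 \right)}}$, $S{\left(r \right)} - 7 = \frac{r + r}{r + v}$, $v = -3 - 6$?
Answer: $-105 + \frac{\sqrt{21}}{7} \approx -104.35$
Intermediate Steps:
$v = -9$ ($v = -3 - 6 = -9$)
$S{\left(r \right)} = 7 + \frac{2 r}{-9 + r}$ ($S{\left(r \right)} = 7 + \frac{r + r}{r - 9} = 7 + \frac{2 r}{-9 + r}$)
$g = \frac{\sqrt{21}}{7}$ ($g = \sqrt{-6 + \frac{9 \left(-7 + 2\right)}{-9 + 2}} = \sqrt{-6 + 9 \frac{1}{-7} \left(-5\right)} = \sqrt{-6 + 9 \left(- \frac{1}{7}\right) \left(-5\right)} = \sqrt{-6 + \frac{45}{7}} = \sqrt{\frac{3}{7}} = \frac{\sqrt{21}}{7} \approx 0.65465$)
$K{\left(B \right)} = \frac{\sqrt{21}}{7}$
$-105 + K{\left(-11 \right)} a{\left(-1 \right)} = -105 + \frac{\sqrt{21}}{7} \left(\left(-1\right) \left(-1\right)\right) = -105 + \frac{\sqrt{21}}{7} \cdot 1 = -105 + \frac{\sqrt{21}}{7}$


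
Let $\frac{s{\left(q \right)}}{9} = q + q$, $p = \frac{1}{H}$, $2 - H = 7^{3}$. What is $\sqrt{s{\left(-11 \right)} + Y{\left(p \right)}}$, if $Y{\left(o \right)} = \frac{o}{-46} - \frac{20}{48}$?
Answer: $\frac{i \sqrt{439384710633}}{47058} \approx 14.086 i$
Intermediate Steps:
$H = -341$ ($H = 2 - 7^{3} = 2 - 343 = -341$)
$p = - \frac{1}{341}$ ($p = \frac{1}{-341} = - \frac{1}{341} \approx -0.0029326$)
$s{\left(q \right)} = 18 q$ ($s{\left(q \right)} = 9 \left(q + q\right) = 9 \cdot 2 q = 18 q$)
$Y{\left(o \right)} = - \frac{5}{12} - \frac{o}{46}$ ($Y{\left(o \right)} = o \left(- \frac{1}{46}\right) - \frac{5}{12} = - \frac{o}{46} - \frac{5}{12} = - \frac{5}{12} - \frac{o}{46}$)
$\sqrt{s{\left(-11 \right)} + Y{\left(p \right)}} = \sqrt{18 \left(-11\right) - \frac{39209}{94116}} = \sqrt{-198 + \left(- \frac{5}{12} + \frac{1}{15686}\right)} = \sqrt{-198 - \frac{39209}{94116}} = \sqrt{- \frac{18674177}{94116}} = \frac{i \sqrt{439384710633}}{47058}$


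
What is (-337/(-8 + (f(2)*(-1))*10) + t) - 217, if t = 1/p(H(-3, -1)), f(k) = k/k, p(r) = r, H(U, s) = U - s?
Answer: -1789/9 ≈ -198.78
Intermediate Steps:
f(k) = 1
t = -½ (t = 1/(-3 - 1*(-1)) = 1/(-3 + 1) = 1/(-2) = -½ ≈ -0.50000)
(-337/(-8 + (f(2)*(-1))*10) + t) - 217 = (-337/(-8 + (1*(-1))*10) - ½) - 217 = (-337/(-8 - 1*10) - ½) - 217 = (-337/(-8 - 10) - ½) - 217 = (-337/(-18) - ½) - 217 = (-337*(-1/18) - ½) - 217 = (337/18 - ½) - 217 = 164/9 - 217 = -1789/9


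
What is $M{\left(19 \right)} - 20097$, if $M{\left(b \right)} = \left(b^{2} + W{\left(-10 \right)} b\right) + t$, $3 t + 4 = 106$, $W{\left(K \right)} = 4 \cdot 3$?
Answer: $-19474$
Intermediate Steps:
$W{\left(K \right)} = 12$
$t = 34$ ($t = - \frac{4}{3} + \frac{1}{3} \cdot 106 = - \frac{4}{3} + \frac{106}{3} = 34$)
$M{\left(b \right)} = 34 + b^{2} + 12 b$ ($M{\left(b \right)} = \left(b^{2} + 12 b\right) + 34 = 34 + b^{2} + 12 b$)
$M{\left(19 \right)} - 20097 = \left(34 + 19^{2} + 12 \cdot 19\right) - 20097 = \left(34 + 361 + 228\right) - 20097 = 623 - 20097 = -19474$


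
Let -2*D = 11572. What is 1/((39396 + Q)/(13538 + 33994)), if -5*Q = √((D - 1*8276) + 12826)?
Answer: 3901188900/3233426803 + 39610*I*√309/3233426803 ≈ 1.2065 + 0.00021534*I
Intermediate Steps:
D = -5786 (D = -½*11572 = -5786)
Q = -2*I*√309/5 (Q = -√((-5786 - 1*8276) + 12826)/5 = -√((-5786 - 8276) + 12826)/5 = -√(-14062 + 12826)/5 = -2*I*√309/5 ≈ -7.0314*I)
1/((39396 + Q)/(13538 + 33994)) = 1/((39396 - 2*I*√309/5)/(13538 + 33994)) = 1/((39396 - 2*I*√309/5)/47532) = 1/((39396 - 2*I*√309/5)*(1/47532)) = 1/(3283/3961 - I*√309/118830)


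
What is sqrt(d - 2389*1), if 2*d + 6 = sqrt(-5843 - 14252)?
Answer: sqrt(-9568 + 2*I*sqrt(20095))/2 ≈ 0.72453 + 48.913*I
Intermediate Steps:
d = -3 + I*sqrt(20095)/2 (d = -3 + sqrt(-5843 - 14252)/2 = -3 + sqrt(-20095)/2 = -3 + (I*sqrt(20095))/2 = -3 + I*sqrt(20095)/2 ≈ -3.0 + 70.878*I)
sqrt(d - 2389*1) = sqrt((-3 + I*sqrt(20095)/2) - 2389*1) = sqrt((-3 + I*sqrt(20095)/2) - 2389) = sqrt(-2392 + I*sqrt(20095)/2)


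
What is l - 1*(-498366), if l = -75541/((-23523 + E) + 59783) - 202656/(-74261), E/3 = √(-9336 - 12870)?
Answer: 2212120041379766744/4438740150977 + 226623*I*√22206/1314987454 ≈ 4.9837e+5 + 0.025681*I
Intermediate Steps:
E = 3*I*√22206 (E = 3*√(-9336 - 12870) = 3*√(-22206) = 3*(I*√22206) = 3*I*√22206 ≈ 447.05*I)
l = 202656/74261 - 75541/(36260 + 3*I*√22206) (l = -75541/((-23523 + 3*I*√22206) + 59783) - 202656/(-74261) = -75541/(36260 + 3*I*√22206) - 202656*(-1/74261) = -75541/(36260 + 3*I*√22206) + 202656/74261 = 202656/74261 - 75541/(36260 + 3*I*√22206) ≈ 0.64597 + 0.025681*I)
l - 1*(-498366) = (2867297963162/4438740150977 + 226623*I*√22206/1314987454) - 1*(-498366) = (2867297963162/4438740150977 + 226623*I*√22206/1314987454) + 498366 = 2212120041379766744/4438740150977 + 226623*I*√22206/1314987454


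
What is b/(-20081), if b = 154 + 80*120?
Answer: -9754/20081 ≈ -0.48573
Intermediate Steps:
b = 9754 (b = 154 + 9600 = 9754)
b/(-20081) = 9754/(-20081) = 9754*(-1/20081) = -9754/20081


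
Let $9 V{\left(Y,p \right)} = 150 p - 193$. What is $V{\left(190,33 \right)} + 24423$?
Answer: $\frac{224564}{9} \approx 24952.0$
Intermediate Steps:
$V{\left(Y,p \right)} = - \frac{193}{9} + \frac{50 p}{3}$ ($V{\left(Y,p \right)} = \frac{150 p - 193}{9} = \frac{-193 + 150 p}{9} = - \frac{193}{9} + \frac{50 p}{3}$)
$V{\left(190,33 \right)} + 24423 = \left(- \frac{193}{9} + \frac{50}{3} \cdot 33\right) + 24423 = \left(- \frac{193}{9} + 550\right) + 24423 = \frac{4757}{9} + 24423 = \frac{224564}{9}$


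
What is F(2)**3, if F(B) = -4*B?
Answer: -512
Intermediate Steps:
F(2)**3 = (-4*2)**3 = (-8)**3 = -512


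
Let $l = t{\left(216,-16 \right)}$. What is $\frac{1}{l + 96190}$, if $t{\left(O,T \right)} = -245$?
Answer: $\frac{1}{95945} \approx 1.0423 \cdot 10^{-5}$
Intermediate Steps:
$l = -245$
$\frac{1}{l + 96190} = \frac{1}{-245 + 96190} = \frac{1}{95945}$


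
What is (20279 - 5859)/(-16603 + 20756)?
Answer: 14420/4153 ≈ 3.4722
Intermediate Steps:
(20279 - 5859)/(-16603 + 20756) = 14420/4153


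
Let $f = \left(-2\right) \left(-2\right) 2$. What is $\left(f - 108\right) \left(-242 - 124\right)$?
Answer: $36600$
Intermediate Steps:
$f = 8$ ($f = 4 \cdot 2 = 8$)
$\left(f - 108\right) \left(-242 - 124\right) = \left(8 - 108\right) \left(-242 - 124\right) = \left(-100\right) \left(-366\right) = 36600$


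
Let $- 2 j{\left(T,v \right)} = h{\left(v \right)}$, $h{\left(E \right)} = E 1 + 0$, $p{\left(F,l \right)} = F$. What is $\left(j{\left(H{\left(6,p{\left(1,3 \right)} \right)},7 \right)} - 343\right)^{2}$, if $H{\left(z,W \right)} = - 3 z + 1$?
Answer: $\frac{480249}{4} \approx 1.2006 \cdot 10^{5}$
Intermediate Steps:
$H{\left(z,W \right)} = 1 - 3 z$
$h{\left(E \right)} = E$ ($h{\left(E \right)} = E + 0 = E$)
$j{\left(T,v \right)} = - \frac{v}{2}$
$\left(j{\left(H{\left(6,p{\left(1,3 \right)} \right)},7 \right)} - 343\right)^{2} = \left(\left(- \frac{1}{2}\right) 7 - 343\right)^{2} = \left(- \frac{7}{2} - 343\right)^{2} = \left(- \frac{693}{2}\right)^{2} = \frac{480249}{4}$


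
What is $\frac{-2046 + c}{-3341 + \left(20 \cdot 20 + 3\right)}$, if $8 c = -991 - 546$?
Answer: $\frac{17905}{23504} \approx 0.76179$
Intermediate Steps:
$c = - \frac{1537}{8}$ ($c = \frac{-991 - 546}{8} = \frac{1}{8} \left(-1537\right) = - \frac{1537}{8} \approx -192.13$)
$\frac{-2046 + c}{-3341 + \left(20 \cdot 20 + 3\right)} = \frac{-2046 - \frac{1537}{8}}{-3341 + \left(20 \cdot 20 + 3\right)} = - \frac{17905}{8 \left(-3341 + \left(400 + 3\right)\right)} = - \frac{17905}{8 \left(-3341 + 403\right)} = - \frac{17905}{8 \left(-2938\right)} = \left(- \frac{17905}{8}\right) \left(- \frac{1}{2938}\right) = \frac{17905}{23504}$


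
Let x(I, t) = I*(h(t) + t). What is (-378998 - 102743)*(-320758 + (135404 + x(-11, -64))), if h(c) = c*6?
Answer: 86918601666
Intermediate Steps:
h(c) = 6*c
x(I, t) = 7*I*t (x(I, t) = I*(6*t + t) = I*(7*t) = 7*I*t)
(-378998 - 102743)*(-320758 + (135404 + x(-11, -64))) = (-378998 - 102743)*(-320758 + (135404 + 7*(-11)*(-64))) = -481741*(-320758 + (135404 + 4928)) = -481741*(-320758 + 140332) = -481741*(-180426) = 86918601666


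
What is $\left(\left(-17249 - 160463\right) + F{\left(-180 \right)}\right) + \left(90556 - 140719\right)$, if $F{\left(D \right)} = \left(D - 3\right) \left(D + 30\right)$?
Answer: $-200425$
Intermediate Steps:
$F{\left(D \right)} = \left(-3 + D\right) \left(30 + D\right)$
$\left(\left(-17249 - 160463\right) + F{\left(-180 \right)}\right) + \left(90556 - 140719\right) = \left(\left(-17249 - 160463\right) + \left(-90 + \left(-180\right)^{2} + 27 \left(-180\right)\right)\right) + \left(90556 - 140719\right) = \left(-177712 - -27450\right) + \left(90556 - 140719\right) = \left(-177712 + 27450\right) - 50163 = -150262 - 50163 = -200425$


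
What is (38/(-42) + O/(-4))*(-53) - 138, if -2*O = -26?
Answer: 6905/84 ≈ 82.202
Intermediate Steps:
O = 13 (O = -½*(-26) = 13)
(38/(-42) + O/(-4))*(-53) - 138 = (38/(-42) + 13/(-4))*(-53) - 138 = (38*(-1/42) + 13*(-¼))*(-53) - 138 = (-19/21 - 13/4)*(-53) - 138 = -349/84*(-53) - 138 = 18497/84 - 138 = 6905/84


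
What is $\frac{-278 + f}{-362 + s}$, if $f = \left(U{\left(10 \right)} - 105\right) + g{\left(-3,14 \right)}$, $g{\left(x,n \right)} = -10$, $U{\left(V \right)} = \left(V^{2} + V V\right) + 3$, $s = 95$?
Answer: $\frac{190}{267} \approx 0.71161$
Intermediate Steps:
$U{\left(V \right)} = 3 + 2 V^{2}$ ($U{\left(V \right)} = \left(V^{2} + V^{2}\right) + 3 = 2 V^{2} + 3 = 3 + 2 V^{2}$)
$f = 88$ ($f = \left(\left(3 + 2 \cdot 10^{2}\right) - 105\right) - 10 = \left(\left(3 + 2 \cdot 100\right) - 105\right) - 10 = \left(\left(3 + 200\right) - 105\right) - 10 = \left(203 - 105\right) - 10 = 98 - 10 = 88$)
$\frac{-278 + f}{-362 + s} = \frac{-278 + 88}{-362 + 95} = - \frac{190}{-267} = \left(-190\right) \left(- \frac{1}{267}\right) = \frac{190}{267}$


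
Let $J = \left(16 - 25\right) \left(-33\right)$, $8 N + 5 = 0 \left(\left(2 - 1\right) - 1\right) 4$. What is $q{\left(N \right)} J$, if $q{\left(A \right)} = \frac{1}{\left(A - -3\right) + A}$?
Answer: $\frac{1188}{7} \approx 169.71$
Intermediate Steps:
$N = - \frac{5}{8}$ ($N = - \frac{5}{8} + \frac{0 \left(\left(2 - 1\right) - 1\right) 4}{8} = - \frac{5}{8} + \frac{0 \left(1 - 1\right) 4}{8} = - \frac{5}{8} + \frac{0 \cdot 0 \cdot 4}{8} = - \frac{5}{8} + \frac{0 \cdot 4}{8} = - \frac{5}{8} + \frac{1}{8} \cdot 0 = - \frac{5}{8} + 0 = - \frac{5}{8} \approx -0.625$)
$q{\left(A \right)} = \frac{1}{3 + 2 A}$ ($q{\left(A \right)} = \frac{1}{\left(A + 3\right) + A} = \frac{1}{\left(3 + A\right) + A} = \frac{1}{3 + 2 A}$)
$J = 297$ ($J = \left(-9\right) \left(-33\right) = 297$)
$q{\left(N \right)} J = \frac{1}{3 + 2 \left(- \frac{5}{8}\right)} 297 = \frac{1}{3 - \frac{5}{4}} \cdot 297 = \frac{1}{\frac{7}{4}} \cdot 297 = \frac{4}{7} \cdot 297 = \frac{1188}{7}$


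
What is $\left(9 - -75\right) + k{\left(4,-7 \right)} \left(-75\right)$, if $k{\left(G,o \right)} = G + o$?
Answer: $309$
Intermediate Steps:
$\left(9 - -75\right) + k{\left(4,-7 \right)} \left(-75\right) = \left(9 - -75\right) + \left(4 - 7\right) \left(-75\right) = \left(9 + 75\right) - -225 = 84 + 225 = 309$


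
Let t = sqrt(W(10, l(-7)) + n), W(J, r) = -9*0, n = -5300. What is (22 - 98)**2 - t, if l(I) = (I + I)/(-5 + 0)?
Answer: 5776 - 10*I*sqrt(53) ≈ 5776.0 - 72.801*I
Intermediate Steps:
l(I) = -2*I/5 (l(I) = (2*I)/(-5) = (2*I)*(-1/5) = -2*I/5)
W(J, r) = 0
t = 10*I*sqrt(53) (t = sqrt(0 - 5300) = sqrt(-5300) = 10*I*sqrt(53) ≈ 72.801*I)
(22 - 98)**2 - t = (22 - 98)**2 - 10*I*sqrt(53) = (-76)**2 - 10*I*sqrt(53) = 5776 - 10*I*sqrt(53)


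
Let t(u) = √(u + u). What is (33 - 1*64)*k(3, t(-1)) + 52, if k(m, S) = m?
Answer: -41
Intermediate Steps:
t(u) = √2*√u (t(u) = √(2*u) = √2*√u)
(33 - 1*64)*k(3, t(-1)) + 52 = (33 - 1*64)*3 + 52 = (33 - 64)*3 + 52 = -31*3 + 52 = -93 + 52 = -41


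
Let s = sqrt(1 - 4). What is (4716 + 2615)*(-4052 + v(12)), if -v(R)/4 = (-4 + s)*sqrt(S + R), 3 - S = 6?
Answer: -29353324 - 87972*I*sqrt(3) ≈ -2.9353e+7 - 1.5237e+5*I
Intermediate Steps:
S = -3 (S = 3 - 1*6 = 3 - 6 = -3)
s = I*sqrt(3) (s = sqrt(-3) = I*sqrt(3) ≈ 1.732*I)
v(R) = -4*sqrt(-3 + R)*(-4 + I*sqrt(3)) (v(R) = -4*(-4 + I*sqrt(3))*sqrt(-3 + R) = -4*sqrt(-3 + R)*(-4 + I*sqrt(3)))
(4716 + 2615)*(-4052 + v(12)) = (4716 + 2615)*(-4052 + 4*sqrt(-3 + 12)*(4 - I*sqrt(3))) = 7331*(-4052 + 4*sqrt(9)*(4 - I*sqrt(3))) = 7331*(-4052 + 4*3*(4 - I*sqrt(3))) = 7331*(-4052 + (48 - 12*I*sqrt(3))) = 7331*(-4004 - 12*I*sqrt(3)) = -29353324 - 87972*I*sqrt(3)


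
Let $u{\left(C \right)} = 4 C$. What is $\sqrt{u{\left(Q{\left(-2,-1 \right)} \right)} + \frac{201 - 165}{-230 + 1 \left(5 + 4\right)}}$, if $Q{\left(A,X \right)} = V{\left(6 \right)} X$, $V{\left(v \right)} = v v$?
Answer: $\frac{6 i \sqrt{195585}}{221} \approx 12.007 i$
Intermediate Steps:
$V{\left(v \right)} = v^{2}$
$Q{\left(A,X \right)} = 36 X$ ($Q{\left(A,X \right)} = 6^{2} X = 36 X$)
$\sqrt{u{\left(Q{\left(-2,-1 \right)} \right)} + \frac{201 - 165}{-230 + 1 \left(5 + 4\right)}} = \sqrt{4 \cdot 36 \left(-1\right) + \frac{201 - 165}{-230 + 1 \left(5 + 4\right)}} = \sqrt{4 \left(-36\right) + \frac{36}{-230 + 1 \cdot 9}} = \sqrt{-144 + \frac{36}{-230 + 9}} = \sqrt{-144 + \frac{36}{-221}} = \sqrt{-144 + 36 \left(- \frac{1}{221}\right)} = \sqrt{-144 - \frac{36}{221}} = \sqrt{- \frac{31860}{221}} = \frac{6 i \sqrt{195585}}{221}$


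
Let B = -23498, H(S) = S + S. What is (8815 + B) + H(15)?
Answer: -14653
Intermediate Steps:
H(S) = 2*S
(8815 + B) + H(15) = (8815 - 23498) + 2*15 = -14683 + 30 = -14653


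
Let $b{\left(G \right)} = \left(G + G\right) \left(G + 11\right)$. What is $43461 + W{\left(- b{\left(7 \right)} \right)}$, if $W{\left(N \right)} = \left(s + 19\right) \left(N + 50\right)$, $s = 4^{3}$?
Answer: $26695$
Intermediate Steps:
$s = 64$
$b{\left(G \right)} = 2 G \left(11 + G\right)$
$W{\left(N \right)} = 4150 + 83 N$ ($W{\left(N \right)} = \left(64 + 19\right) \left(N + 50\right) = 83 \left(50 + N\right) = 4150 + 83 N$)
$43461 + W{\left(- b{\left(7 \right)} \right)} = 43461 + \left(4150 + 83 \left(- 2 \cdot 7 \left(11 + 7\right)\right)\right) = 43461 + \left(4150 + 83 \left(- 2 \cdot 7 \cdot 18\right)\right) = 43461 + \left(4150 + 83 \left(\left(-1\right) 252\right)\right) = 43461 + \left(4150 + 83 \left(-252\right)\right) = 43461 + \left(4150 - 20916\right) = 43461 - 16766 = 26695$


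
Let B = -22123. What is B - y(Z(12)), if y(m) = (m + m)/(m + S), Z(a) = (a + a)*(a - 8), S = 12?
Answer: -199123/9 ≈ -22125.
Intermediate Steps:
Z(a) = 2*a*(-8 + a) (Z(a) = (2*a)*(-8 + a) = 2*a*(-8 + a))
y(m) = 2*m/(12 + m) (y(m) = (m + m)/(m + 12) = (2*m)/(12 + m) = 2*m/(12 + m))
B - y(Z(12)) = -22123 - 2*2*12*(-8 + 12)/(12 + 2*12*(-8 + 12)) = -22123 - 2*2*12*4/(12 + 2*12*4) = -22123 - 2*96/(12 + 96) = -22123 - 2*96/108 = -22123 - 1*16/9 = -22123 - 16/9 = -199123/9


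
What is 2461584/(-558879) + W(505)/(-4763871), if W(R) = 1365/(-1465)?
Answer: -54538313595295/12382400729499 ≈ -4.4045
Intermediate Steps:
W(R) = -273/293 (W(R) = 1365*(-1/1465) = -273/293)
2461584/(-558879) + W(505)/(-4763871) = 2461584/(-558879) - 273/293/(-4763871) = 2461584*(-1/558879) - 273/293*(-1/4763871) = -820528/186293 + 13/66467343 = -54538313595295/12382400729499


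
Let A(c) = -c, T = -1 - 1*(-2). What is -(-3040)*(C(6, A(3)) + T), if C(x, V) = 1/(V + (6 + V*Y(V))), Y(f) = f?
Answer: 9880/3 ≈ 3293.3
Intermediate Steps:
T = 1 (T = -1 + 2 = 1)
C(x, V) = 1/(6 + V + V**2) (C(x, V) = 1/(V + (6 + V*V)) = 1/(V + (6 + V**2)) = 1/(6 + V + V**2))
-(-3040)*(C(6, A(3)) + T) = -(-3040)*(1/(6 - 1*3 + (-1*3)**2) + 1) = -(-3040)*(1/(6 - 3 + (-3)**2) + 1) = -(-3040)*(1/(6 - 3 + 9) + 1) = -(-3040)*(1/12 + 1) = -(-3040)*13/12 = -190*(-52/3) = 9880/3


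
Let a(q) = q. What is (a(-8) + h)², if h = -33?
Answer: 1681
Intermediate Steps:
(a(-8) + h)² = (-8 - 33)² = (-41)² = 1681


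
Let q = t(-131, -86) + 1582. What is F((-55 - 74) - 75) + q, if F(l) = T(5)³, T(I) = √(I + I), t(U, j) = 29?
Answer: 1611 + 10*√10 ≈ 1642.6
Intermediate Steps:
T(I) = √2*√I (T(I) = √(2*I) = √2*√I)
F(l) = 10*√10 (F(l) = (√2*√5)³ = (√10)³ = 10*√10)
q = 1611 (q = 29 + 1582 = 1611)
F((-55 - 74) - 75) + q = 10*√10 + 1611 = 1611 + 10*√10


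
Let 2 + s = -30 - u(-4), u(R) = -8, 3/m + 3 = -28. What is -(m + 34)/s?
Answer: 1051/744 ≈ 1.4126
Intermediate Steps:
m = -3/31 (m = 3/(-3 - 28) = 3/(-31) = 3*(-1/31) = -3/31 ≈ -0.096774)
s = -24 (s = -2 + (-30 - 1*(-8)) = -2 + (-30 + 8) = -2 - 22 = -24)
-(m + 34)/s = -(-3/31 + 34)/(-24) = -1051*(-1)/(31*24) = -1*(-1051/744) = 1051/744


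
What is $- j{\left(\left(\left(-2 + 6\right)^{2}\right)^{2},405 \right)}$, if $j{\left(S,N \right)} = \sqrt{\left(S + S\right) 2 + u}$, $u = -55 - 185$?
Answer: $-28$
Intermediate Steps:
$u = -240$
$j{\left(S,N \right)} = \sqrt{-240 + 4 S}$ ($j{\left(S,N \right)} = \sqrt{\left(S + S\right) 2 - 240} = \sqrt{2 S 2 - 240} = \sqrt{4 S - 240} = \sqrt{-240 + 4 S}$)
$- j{\left(\left(\left(-2 + 6\right)^{2}\right)^{2},405 \right)} = - 2 \sqrt{-60 + \left(\left(-2 + 6\right)^{2}\right)^{2}} = - 2 \sqrt{-60 + \left(4^{2}\right)^{2}} = - 2 \sqrt{-60 + 16^{2}} = - 2 \sqrt{-60 + 256} = - 2 \sqrt{196} = - 2 \cdot 14 = \left(-1\right) 28 = -28$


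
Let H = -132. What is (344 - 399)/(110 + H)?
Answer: 5/2 ≈ 2.5000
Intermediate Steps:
(344 - 399)/(110 + H) = (344 - 399)/(110 - 132) = -55/(-22) = -55*(-1/22) = 5/2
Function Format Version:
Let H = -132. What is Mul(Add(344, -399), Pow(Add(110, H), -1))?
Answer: Rational(5, 2) ≈ 2.5000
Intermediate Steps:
Mul(Add(344, -399), Pow(Add(110, H), -1)) = Mul(Add(344, -399), Pow(Add(110, -132), -1)) = Mul(-55, Pow(-22, -1)) = Mul(-55, Rational(-1, 22)) = Rational(5, 2)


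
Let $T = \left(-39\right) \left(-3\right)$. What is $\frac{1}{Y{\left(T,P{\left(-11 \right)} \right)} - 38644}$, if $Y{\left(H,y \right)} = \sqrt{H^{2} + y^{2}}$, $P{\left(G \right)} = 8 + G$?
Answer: $- \frac{19322}{746672519} - \frac{3 \sqrt{1522}}{1493345038} \approx -2.5956 \cdot 10^{-5}$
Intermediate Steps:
$T = 117$
$\frac{1}{Y{\left(T,P{\left(-11 \right)} \right)} - 38644} = \frac{1}{\sqrt{117^{2} + \left(8 - 11\right)^{2}} - 38644} = \frac{1}{\sqrt{13689 + \left(-3\right)^{2}} - 38644} = \frac{1}{\sqrt{13689 + 9} - 38644} = \frac{1}{\sqrt{13698} - 38644} = \frac{1}{3 \sqrt{1522} - 38644} = \frac{1}{-38644 + 3 \sqrt{1522}}$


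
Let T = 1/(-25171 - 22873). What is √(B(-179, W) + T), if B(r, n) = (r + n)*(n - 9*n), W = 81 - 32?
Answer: √29406798412629/24022 ≈ 225.74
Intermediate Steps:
W = 49
B(r, n) = -8*n*(n + r) (B(r, n) = (n + r)*(-8*n) = -8*n*(n + r))
T = -1/48044 (T = 1/(-48044) = -1/48044 ≈ -2.0814e-5)
√(B(-179, W) + T) = √(-8*49*(49 - 179) - 1/48044) = √(-8*49*(-130) - 1/48044) = √(50960 - 1/48044) = √(2448322239/48044) = √29406798412629/24022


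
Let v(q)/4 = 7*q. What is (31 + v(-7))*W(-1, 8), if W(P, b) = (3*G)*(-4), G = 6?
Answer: 11880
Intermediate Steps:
v(q) = 28*q (v(q) = 4*(7*q) = 28*q)
W(P, b) = -72 (W(P, b) = (3*6)*(-4) = 18*(-4) = -72)
(31 + v(-7))*W(-1, 8) = (31 + 28*(-7))*(-72) = (31 - 196)*(-72) = -165*(-72) = 11880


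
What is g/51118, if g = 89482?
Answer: 44741/25559 ≈ 1.7505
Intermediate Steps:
g/51118 = 89482/51118 = 89482*(1/51118) = 44741/25559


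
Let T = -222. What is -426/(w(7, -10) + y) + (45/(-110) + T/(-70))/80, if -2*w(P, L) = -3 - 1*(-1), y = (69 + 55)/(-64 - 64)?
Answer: -839729073/61600 ≈ -13632.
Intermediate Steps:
y = -31/32 (y = 124/(-128) = 124*(-1/128) = -31/32 ≈ -0.96875)
w(P, L) = 1 (w(P, L) = -(-3 - 1*(-1))/2 = -(-3 + 1)/2 = -1/2*(-2) = 1)
-426/(w(7, -10) + y) + (45/(-110) + T/(-70))/80 = -426/(1 - 31/32) + (45/(-110) - 222/(-70))/80 = -426/1/32 + (45*(-1/110) - 222*(-1/70))*(1/80) = -426*32 + (-9/22 + 111/35)*(1/80) = -13632 + (2127/770)*(1/80) = -13632 + 2127/61600 = -839729073/61600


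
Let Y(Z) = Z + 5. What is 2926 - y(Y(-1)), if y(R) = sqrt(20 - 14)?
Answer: 2926 - sqrt(6) ≈ 2923.6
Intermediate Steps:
Y(Z) = 5 + Z
y(R) = sqrt(6)
2926 - y(Y(-1)) = 2926 - sqrt(6)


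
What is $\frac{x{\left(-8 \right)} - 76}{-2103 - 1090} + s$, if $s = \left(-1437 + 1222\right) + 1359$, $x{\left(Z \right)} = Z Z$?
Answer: $\frac{3652804}{3193} \approx 1144.0$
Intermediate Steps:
$x{\left(Z \right)} = Z^{2}$
$s = 1144$ ($s = -215 + 1359 = 1144$)
$\frac{x{\left(-8 \right)} - 76}{-2103 - 1090} + s = \frac{\left(-8\right)^{2} - 76}{-2103 - 1090} + 1144 = \frac{64 - 76}{-3193} + 1144 = \left(-12\right) \left(- \frac{1}{3193}\right) + 1144 = \frac{12}{3193} + 1144 = \frac{3652804}{3193}$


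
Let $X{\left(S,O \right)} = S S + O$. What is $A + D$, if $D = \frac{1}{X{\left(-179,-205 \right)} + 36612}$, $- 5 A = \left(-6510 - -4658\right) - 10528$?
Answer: $\frac{169477249}{68448} \approx 2476.0$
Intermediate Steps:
$X{\left(S,O \right)} = O + S^{2}$ ($X{\left(S,O \right)} = S^{2} + O = O + S^{2}$)
$A = 2476$ ($A = - \frac{\left(-6510 - -4658\right) - 10528}{5} = - \frac{\left(-6510 + 4658\right) - 10528}{5} = - \frac{-1852 - 10528}{5} = \left(- \frac{1}{5}\right) \left(-12380\right) = 2476$)
$D = \frac{1}{68448}$ ($D = \frac{1}{\left(-205 + \left(-179\right)^{2}\right) + 36612} = \frac{1}{\left(-205 + 32041\right) + 36612} = \frac{1}{31836 + 36612} = \frac{1}{68448} \approx 1.461 \cdot 10^{-5}$)
$A + D = 2476 + \frac{1}{68448} = \frac{169477249}{68448}$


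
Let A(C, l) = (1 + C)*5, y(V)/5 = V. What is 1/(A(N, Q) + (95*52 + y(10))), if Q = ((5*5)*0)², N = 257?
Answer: 1/6280 ≈ 0.00015924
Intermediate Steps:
y(V) = 5*V
Q = 0 (Q = (25*0)² = 0² = 0)
A(C, l) = 5 + 5*C
1/(A(N, Q) + (95*52 + y(10))) = 1/((5 + 5*257) + (95*52 + 5*10)) = 1/((5 + 1285) + (4940 + 50)) = 1/(1290 + 4990) = 1/6280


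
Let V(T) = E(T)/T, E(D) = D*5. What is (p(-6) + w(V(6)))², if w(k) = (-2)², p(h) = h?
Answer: 4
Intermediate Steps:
E(D) = 5*D
V(T) = 5 (V(T) = (5*T)/T = 5)
w(k) = 4
(p(-6) + w(V(6)))² = (-6 + 4)² = (-2)² = 4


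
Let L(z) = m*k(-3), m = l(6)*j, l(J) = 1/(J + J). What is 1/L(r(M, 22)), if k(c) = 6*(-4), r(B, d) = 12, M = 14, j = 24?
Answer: -1/48 ≈ -0.020833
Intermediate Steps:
l(J) = 1/(2*J)
m = 2 (m = ((1/2)/6)*24 = ((1/2)*(1/6))*24 = (1/12)*24 = 2)
k(c) = -24
L(z) = -48 (L(z) = 2*(-24) = -48)
1/L(r(M, 22)) = 1/(-48) = -1/48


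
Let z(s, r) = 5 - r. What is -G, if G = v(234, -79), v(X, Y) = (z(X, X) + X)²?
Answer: -25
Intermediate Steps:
v(X, Y) = 25 (v(X, Y) = ((5 - X) + X)² = 5² = 25)
G = 25
-G = -1*25 = -25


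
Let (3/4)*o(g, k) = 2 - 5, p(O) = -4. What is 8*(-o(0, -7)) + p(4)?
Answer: 28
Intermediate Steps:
o(g, k) = -4 (o(g, k) = 4*(2 - 5)/3 = (4/3)*(-3) = -4)
8*(-o(0, -7)) + p(4) = 8*(-1*(-4)) - 4 = 8*4 - 4 = 32 - 4 = 28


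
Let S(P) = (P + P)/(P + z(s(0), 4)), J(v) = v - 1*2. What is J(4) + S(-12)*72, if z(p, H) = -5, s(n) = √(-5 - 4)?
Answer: 1762/17 ≈ 103.65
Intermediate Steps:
s(n) = 3*I (s(n) = √(-9) = 3*I)
J(v) = -2 + v (J(v) = v - 2 = -2 + v)
S(P) = 2*P/(-5 + P) (S(P) = (P + P)/(P - 5) = (2*P)/(-5 + P) = 2*P/(-5 + P))
J(4) + S(-12)*72 = (-2 + 4) + (2*(-12)/(-5 - 12))*72 = 2 + (2*(-12)/(-17))*72 = 2 + (2*(-12)*(-1/17))*72 = 2 + (24/17)*72 = 2 + 1728/17 = 1762/17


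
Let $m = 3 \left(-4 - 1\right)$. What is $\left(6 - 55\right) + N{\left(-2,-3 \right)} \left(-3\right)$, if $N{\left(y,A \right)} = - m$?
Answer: $-94$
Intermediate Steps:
$m = -15$ ($m = 3 \left(-5\right) = -15$)
$N{\left(y,A \right)} = 15$ ($N{\left(y,A \right)} = \left(-1\right) \left(-15\right) = 15$)
$\left(6 - 55\right) + N{\left(-2,-3 \right)} \left(-3\right) = \left(6 - 55\right) + 15 \left(-3\right) = -49 - 45 = -94$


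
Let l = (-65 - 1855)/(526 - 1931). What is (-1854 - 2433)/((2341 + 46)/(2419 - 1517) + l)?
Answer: -98781054/92465 ≈ -1068.3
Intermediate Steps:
l = 384/281 (l = -1920/(-1405) = -1920*(-1/1405) = 384/281 ≈ 1.3665)
(-1854 - 2433)/((2341 + 46)/(2419 - 1517) + l) = (-1854 - 2433)/((2341 + 46)/(2419 - 1517) + 384/281) = -4287/(2387/902 + 384/281) = -4287/(2387*(1/902) + 384/281) = -4287/(217/82 + 384/281) = -4287/92465/23042 = -4287*23042/92465 = -98781054/92465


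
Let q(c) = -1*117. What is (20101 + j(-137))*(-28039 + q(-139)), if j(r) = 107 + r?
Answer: -565119076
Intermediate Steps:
q(c) = -117
(20101 + j(-137))*(-28039 + q(-139)) = (20101 + (107 - 137))*(-28039 - 117) = (20101 - 30)*(-28156) = 20071*(-28156) = -565119076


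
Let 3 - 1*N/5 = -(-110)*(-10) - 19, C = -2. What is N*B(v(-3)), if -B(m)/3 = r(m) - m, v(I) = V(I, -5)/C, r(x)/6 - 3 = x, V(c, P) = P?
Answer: -513315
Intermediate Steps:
r(x) = 18 + 6*x
v(I) = 5/2 (v(I) = -5/(-2) = -5*(-½) = 5/2)
B(m) = -54 - 15*m (B(m) = -3*((18 + 6*m) - m) = -3*(18 + 5*m) = -54 - 15*m)
N = 5610 (N = 15 - 5*(-(-110)*(-10) - 19) = 15 - 5*(-22*50 - 19) = 15 - 5*(-1100 - 19) = 15 - 5*(-1119) = 15 + 5595 = 5610)
N*B(v(-3)) = 5610*(-54 - 15*5/2) = 5610*(-54 - 75/2) = 5610*(-183/2) = -513315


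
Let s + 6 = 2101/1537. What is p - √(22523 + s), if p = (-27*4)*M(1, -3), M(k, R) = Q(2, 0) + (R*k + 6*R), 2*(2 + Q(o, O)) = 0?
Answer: 2484 - √53196692010/1537 ≈ 2333.9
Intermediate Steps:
s = -7121/1537 (s = -6 + 2101/1537 = -7121/1537 ≈ -4.6330)
Q(o, O) = -2 (Q(o, O) = -2 + (½)*0 = -2 + 0 = -2)
M(k, R) = -2 + 6*R + R*k (M(k, R) = -2 + (R*k + 6*R) = -2 + (6*R + R*k) = -2 + 6*R + R*k)
p = 2484 (p = (-27*4)*(-2 + 6*(-3) - 3*1) = -108*(-2 - 18 - 3) = -108*(-23) = 2484)
p - √(22523 + s) = 2484 - √(22523 - 7121/1537) = 2484 - √(34610730/1537) = 2484 - √53196692010/1537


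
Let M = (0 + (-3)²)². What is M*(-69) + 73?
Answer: -5516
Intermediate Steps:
M = 81 (M = (0 + 9)² = 9² = 81)
M*(-69) + 73 = 81*(-69) + 73 = -5589 + 73 = -5516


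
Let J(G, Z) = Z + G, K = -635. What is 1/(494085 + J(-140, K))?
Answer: 1/493310 ≈ 2.0271e-6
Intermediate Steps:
J(G, Z) = G + Z
1/(494085 + J(-140, K)) = 1/(494085 + (-140 - 635)) = 1/(494085 - 775) = 1/493310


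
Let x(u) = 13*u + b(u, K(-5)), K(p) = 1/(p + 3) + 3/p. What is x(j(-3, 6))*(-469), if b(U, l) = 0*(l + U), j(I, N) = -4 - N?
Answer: 60970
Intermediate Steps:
K(p) = 1/(3 + p) + 3/p
b(U, l) = 0 (b(U, l) = 0*(U + l) = 0)
x(u) = 13*u (x(u) = 13*u + 0 = 13*u)
x(j(-3, 6))*(-469) = (13*(-4 - 1*6))*(-469) = (13*(-4 - 6))*(-469) = (13*(-10))*(-469) = -130*(-469) = 60970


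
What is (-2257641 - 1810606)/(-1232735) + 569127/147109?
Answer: 1300058520268/181346413115 ≈ 7.1689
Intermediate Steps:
(-2257641 - 1810606)/(-1232735) + 569127/147109 = -4068247*(-1/1232735) + 569127*(1/147109) = 4068247/1232735 + 569127/147109 = 1300058520268/181346413115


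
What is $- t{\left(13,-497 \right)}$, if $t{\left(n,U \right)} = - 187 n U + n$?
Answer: $-1208220$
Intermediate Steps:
$t{\left(n,U \right)} = n - 187 U n$ ($t{\left(n,U \right)} = - 187 U n + n = n - 187 U n$)
$- t{\left(13,-497 \right)} = - 13 \left(1 - -92939\right) = - 13 \left(1 + 92939\right) = - 13 \cdot 92940 = \left(-1\right) 1208220 = -1208220$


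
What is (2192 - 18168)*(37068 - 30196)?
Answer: -109787072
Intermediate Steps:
(2192 - 18168)*(37068 - 30196) = -15976*6872 = -109787072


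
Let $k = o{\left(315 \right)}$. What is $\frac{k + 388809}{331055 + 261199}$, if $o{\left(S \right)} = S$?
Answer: $\frac{21618}{32903} \approx 0.65702$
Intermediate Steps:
$k = 315$
$\frac{k + 388809}{331055 + 261199} = \frac{315 + 388809}{331055 + 261199} = \frac{389124}{592254} = 389124 \cdot \frac{1}{592254} = \frac{21618}{32903}$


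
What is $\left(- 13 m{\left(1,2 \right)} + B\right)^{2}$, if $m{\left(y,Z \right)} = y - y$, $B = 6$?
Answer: $36$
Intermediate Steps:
$m{\left(y,Z \right)} = 0$
$\left(- 13 m{\left(1,2 \right)} + B\right)^{2} = \left(\left(-13\right) 0 + 6\right)^{2} = \left(0 + 6\right)^{2} = 6^{2} = 36$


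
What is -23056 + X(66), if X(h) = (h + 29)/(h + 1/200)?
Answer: -304343256/13201 ≈ -23055.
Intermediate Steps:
X(h) = (29 + h)/(1/200 + h) (X(h) = (29 + h)/(h + 1/200) = (29 + h)/(1/200 + h))
-23056 + X(66) = -23056 + 200*(29 + 66)/(1 + 200*66) = -23056 + 200*95/(1 + 13200) = -23056 + 200*95/13201 = -23056 + 200*(1/13201)*95 = -23056 + 19000/13201 = -304343256/13201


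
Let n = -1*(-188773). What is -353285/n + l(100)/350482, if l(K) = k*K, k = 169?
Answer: -60314884835/33080769293 ≈ -1.8233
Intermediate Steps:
n = 188773
l(K) = 169*K
-353285/n + l(100)/350482 = -353285/188773 + (169*100)/350482 = -353285*1/188773 + 16900*(1/350482) = -353285/188773 + 8450/175241 = -60314884835/33080769293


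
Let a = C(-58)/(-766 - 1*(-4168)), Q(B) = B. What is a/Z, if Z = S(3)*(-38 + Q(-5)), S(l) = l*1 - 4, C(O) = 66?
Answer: 11/24381 ≈ 0.00045117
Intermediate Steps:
a = 11/567 (a = 66/(-766 - 1*(-4168)) = 66/(-766 + 4168) = 66/3402 = 66*(1/3402) = 11/567 ≈ 0.019400)
S(l) = -4 + l (S(l) = l - 4 = -4 + l)
Z = 43 (Z = (-4 + 3)*(-38 - 5) = -1*(-43) = 43)
a/Z = (11/567)/43 = (11/567)*(1/43) = 11/24381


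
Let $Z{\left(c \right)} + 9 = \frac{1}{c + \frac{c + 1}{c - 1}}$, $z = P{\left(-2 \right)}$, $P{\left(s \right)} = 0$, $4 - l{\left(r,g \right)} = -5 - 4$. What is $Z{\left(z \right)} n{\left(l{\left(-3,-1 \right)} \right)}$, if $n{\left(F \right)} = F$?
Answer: $-130$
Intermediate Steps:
$l{\left(r,g \right)} = 13$ ($l{\left(r,g \right)} = 4 - \left(-5 - 4\right) = 4 - -9 = 4 + 9 = 13$)
$z = 0$
$Z{\left(c \right)} = -9 + \frac{1}{c + \frac{1 + c}{-1 + c}}$ ($Z{\left(c \right)} = -9 + \frac{1}{c + \frac{c + 1}{c - 1}} = -9 + \frac{1}{c + \frac{1 + c}{-1 + c}}$)
$Z{\left(z \right)} n{\left(l{\left(-3,-1 \right)} \right)} = \frac{-10 + 0 - 9 \cdot 0^{2}}{1 + 0^{2}} \cdot 13 = \frac{-10 + 0 - 0}{1 + 0} \cdot 13 = \frac{-10 + 0 + 0}{1} \cdot 13 = 1 \left(-10\right) 13 = \left(-10\right) 13 = -130$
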